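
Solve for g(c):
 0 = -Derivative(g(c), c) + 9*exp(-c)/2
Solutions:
 g(c) = C1 - 9*exp(-c)/2


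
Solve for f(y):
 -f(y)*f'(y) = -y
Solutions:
 f(y) = -sqrt(C1 + y^2)
 f(y) = sqrt(C1 + y^2)


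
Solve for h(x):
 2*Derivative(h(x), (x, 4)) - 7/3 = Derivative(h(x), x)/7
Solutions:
 h(x) = C1 + C4*exp(14^(2/3)*x/14) - 49*x/3 + (C2*sin(14^(2/3)*sqrt(3)*x/28) + C3*cos(14^(2/3)*sqrt(3)*x/28))*exp(-14^(2/3)*x/28)


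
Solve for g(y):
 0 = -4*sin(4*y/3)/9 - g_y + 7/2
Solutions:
 g(y) = C1 + 7*y/2 + cos(4*y/3)/3


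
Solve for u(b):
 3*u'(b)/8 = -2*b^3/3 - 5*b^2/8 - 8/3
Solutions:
 u(b) = C1 - 4*b^4/9 - 5*b^3/9 - 64*b/9


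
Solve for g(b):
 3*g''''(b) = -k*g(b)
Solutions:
 g(b) = C1*exp(-3^(3/4)*b*(-k)^(1/4)/3) + C2*exp(3^(3/4)*b*(-k)^(1/4)/3) + C3*exp(-3^(3/4)*I*b*(-k)^(1/4)/3) + C4*exp(3^(3/4)*I*b*(-k)^(1/4)/3)


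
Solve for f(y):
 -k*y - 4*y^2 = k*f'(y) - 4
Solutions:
 f(y) = C1 - y^2/2 - 4*y^3/(3*k) + 4*y/k


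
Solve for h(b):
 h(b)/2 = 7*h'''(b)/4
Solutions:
 h(b) = C3*exp(2^(1/3)*7^(2/3)*b/7) + (C1*sin(2^(1/3)*sqrt(3)*7^(2/3)*b/14) + C2*cos(2^(1/3)*sqrt(3)*7^(2/3)*b/14))*exp(-2^(1/3)*7^(2/3)*b/14)


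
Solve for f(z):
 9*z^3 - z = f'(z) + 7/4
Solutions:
 f(z) = C1 + 9*z^4/4 - z^2/2 - 7*z/4


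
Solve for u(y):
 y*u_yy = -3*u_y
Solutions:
 u(y) = C1 + C2/y^2


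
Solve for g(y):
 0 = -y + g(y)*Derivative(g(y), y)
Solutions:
 g(y) = -sqrt(C1 + y^2)
 g(y) = sqrt(C1 + y^2)


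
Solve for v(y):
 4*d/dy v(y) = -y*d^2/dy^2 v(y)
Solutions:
 v(y) = C1 + C2/y^3


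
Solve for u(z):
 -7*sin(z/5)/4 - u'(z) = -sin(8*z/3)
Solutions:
 u(z) = C1 + 35*cos(z/5)/4 - 3*cos(8*z/3)/8


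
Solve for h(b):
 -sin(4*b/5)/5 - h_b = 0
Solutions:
 h(b) = C1 + cos(4*b/5)/4


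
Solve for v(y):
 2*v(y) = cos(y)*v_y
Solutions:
 v(y) = C1*(sin(y) + 1)/(sin(y) - 1)


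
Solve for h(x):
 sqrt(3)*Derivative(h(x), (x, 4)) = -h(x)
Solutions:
 h(x) = (C1*sin(sqrt(2)*3^(7/8)*x/6) + C2*cos(sqrt(2)*3^(7/8)*x/6))*exp(-sqrt(2)*3^(7/8)*x/6) + (C3*sin(sqrt(2)*3^(7/8)*x/6) + C4*cos(sqrt(2)*3^(7/8)*x/6))*exp(sqrt(2)*3^(7/8)*x/6)


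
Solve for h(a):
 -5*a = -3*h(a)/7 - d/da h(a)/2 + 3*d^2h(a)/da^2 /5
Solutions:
 h(a) = C1*exp(a*(35 - sqrt(6265))/84) + C2*exp(a*(35 + sqrt(6265))/84) + 35*a/3 - 245/18


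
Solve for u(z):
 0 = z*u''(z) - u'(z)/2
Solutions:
 u(z) = C1 + C2*z^(3/2)


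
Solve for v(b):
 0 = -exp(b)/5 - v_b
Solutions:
 v(b) = C1 - exp(b)/5


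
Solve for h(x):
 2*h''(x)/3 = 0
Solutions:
 h(x) = C1 + C2*x


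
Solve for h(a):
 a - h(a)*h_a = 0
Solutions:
 h(a) = -sqrt(C1 + a^2)
 h(a) = sqrt(C1 + a^2)


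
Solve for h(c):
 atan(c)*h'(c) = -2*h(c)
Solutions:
 h(c) = C1*exp(-2*Integral(1/atan(c), c))


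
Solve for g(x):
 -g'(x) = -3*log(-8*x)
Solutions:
 g(x) = C1 + 3*x*log(-x) + 3*x*(-1 + 3*log(2))


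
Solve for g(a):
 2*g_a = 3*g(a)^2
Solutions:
 g(a) = -2/(C1 + 3*a)


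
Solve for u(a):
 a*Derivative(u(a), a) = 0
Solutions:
 u(a) = C1


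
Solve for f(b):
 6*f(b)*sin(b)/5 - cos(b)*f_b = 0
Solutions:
 f(b) = C1/cos(b)^(6/5)


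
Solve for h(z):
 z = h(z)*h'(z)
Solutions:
 h(z) = -sqrt(C1 + z^2)
 h(z) = sqrt(C1 + z^2)


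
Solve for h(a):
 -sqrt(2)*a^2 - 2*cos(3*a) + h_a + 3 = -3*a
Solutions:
 h(a) = C1 + sqrt(2)*a^3/3 - 3*a^2/2 - 3*a + 2*sin(3*a)/3


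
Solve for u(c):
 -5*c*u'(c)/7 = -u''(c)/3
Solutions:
 u(c) = C1 + C2*erfi(sqrt(210)*c/14)


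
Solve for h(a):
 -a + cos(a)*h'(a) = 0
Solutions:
 h(a) = C1 + Integral(a/cos(a), a)


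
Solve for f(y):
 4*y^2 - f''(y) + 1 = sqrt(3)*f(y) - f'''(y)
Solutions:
 f(y) = C1*exp(y*(-2^(2/3)*(2 + 27*sqrt(3) + sqrt(-4 + (2 + 27*sqrt(3))^2))^(1/3) - 2*2^(1/3)/(2 + 27*sqrt(3) + sqrt(-4 + (2 + 27*sqrt(3))^2))^(1/3) + 4)/12)*sin(2^(1/3)*sqrt(3)*y*(-2^(1/3)*(2 + 27*sqrt(3) + sqrt(-4 + 729*(-sqrt(3) - 2/27)^2))^(1/3) + 2/(2 + 27*sqrt(3) + sqrt(-4 + 729*(-sqrt(3) - 2/27)^2))^(1/3))/12) + C2*exp(y*(-2^(2/3)*(2 + 27*sqrt(3) + sqrt(-4 + (2 + 27*sqrt(3))^2))^(1/3) - 2*2^(1/3)/(2 + 27*sqrt(3) + sqrt(-4 + (2 + 27*sqrt(3))^2))^(1/3) + 4)/12)*cos(2^(1/3)*sqrt(3)*y*(-2^(1/3)*(2 + 27*sqrt(3) + sqrt(-4 + 729*(-sqrt(3) - 2/27)^2))^(1/3) + 2/(2 + 27*sqrt(3) + sqrt(-4 + 729*(-sqrt(3) - 2/27)^2))^(1/3))/12) + C3*exp(y*(2*2^(1/3)/(2 + 27*sqrt(3) + sqrt(-4 + (2 + 27*sqrt(3))^2))^(1/3) + 2 + 2^(2/3)*(2 + 27*sqrt(3) + sqrt(-4 + (2 + 27*sqrt(3))^2))^(1/3))/6) + 4*sqrt(3)*y^2/3 - 8/3 + sqrt(3)/3


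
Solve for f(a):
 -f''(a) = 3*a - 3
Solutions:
 f(a) = C1 + C2*a - a^3/2 + 3*a^2/2


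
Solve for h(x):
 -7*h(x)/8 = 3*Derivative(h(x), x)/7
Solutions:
 h(x) = C1*exp(-49*x/24)


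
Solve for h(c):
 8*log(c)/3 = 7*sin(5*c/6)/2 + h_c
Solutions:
 h(c) = C1 + 8*c*log(c)/3 - 8*c/3 + 21*cos(5*c/6)/5


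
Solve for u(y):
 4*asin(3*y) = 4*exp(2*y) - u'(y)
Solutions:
 u(y) = C1 - 4*y*asin(3*y) - 4*sqrt(1 - 9*y^2)/3 + 2*exp(2*y)


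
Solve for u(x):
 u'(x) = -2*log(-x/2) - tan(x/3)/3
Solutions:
 u(x) = C1 - 2*x*log(-x) + 2*x*log(2) + 2*x + log(cos(x/3))


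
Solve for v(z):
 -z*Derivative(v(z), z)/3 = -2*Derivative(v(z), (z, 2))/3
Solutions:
 v(z) = C1 + C2*erfi(z/2)


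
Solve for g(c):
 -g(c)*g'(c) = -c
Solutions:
 g(c) = -sqrt(C1 + c^2)
 g(c) = sqrt(C1 + c^2)


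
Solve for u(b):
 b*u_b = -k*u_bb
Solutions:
 u(b) = C1 + C2*sqrt(k)*erf(sqrt(2)*b*sqrt(1/k)/2)


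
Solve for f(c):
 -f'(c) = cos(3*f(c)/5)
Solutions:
 c - 5*log(sin(3*f(c)/5) - 1)/6 + 5*log(sin(3*f(c)/5) + 1)/6 = C1


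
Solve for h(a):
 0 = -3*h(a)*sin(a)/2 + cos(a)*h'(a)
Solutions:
 h(a) = C1/cos(a)^(3/2)


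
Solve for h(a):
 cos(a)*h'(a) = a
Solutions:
 h(a) = C1 + Integral(a/cos(a), a)


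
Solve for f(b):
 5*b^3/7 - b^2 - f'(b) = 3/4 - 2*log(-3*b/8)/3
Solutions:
 f(b) = C1 + 5*b^4/28 - b^3/3 + 2*b*log(-b)/3 + b*(-17/12 - 2*log(2) + 2*log(3)/3)


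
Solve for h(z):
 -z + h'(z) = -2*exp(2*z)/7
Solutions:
 h(z) = C1 + z^2/2 - exp(2*z)/7


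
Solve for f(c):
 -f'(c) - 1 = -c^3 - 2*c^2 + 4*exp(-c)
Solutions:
 f(c) = C1 + c^4/4 + 2*c^3/3 - c + 4*exp(-c)


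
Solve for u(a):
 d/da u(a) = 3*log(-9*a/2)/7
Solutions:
 u(a) = C1 + 3*a*log(-a)/7 + 3*a*(-1 - log(2) + 2*log(3))/7


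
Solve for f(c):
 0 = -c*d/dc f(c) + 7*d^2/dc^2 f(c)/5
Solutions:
 f(c) = C1 + C2*erfi(sqrt(70)*c/14)


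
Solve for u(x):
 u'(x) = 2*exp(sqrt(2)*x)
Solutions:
 u(x) = C1 + sqrt(2)*exp(sqrt(2)*x)


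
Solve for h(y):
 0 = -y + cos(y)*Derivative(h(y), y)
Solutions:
 h(y) = C1 + Integral(y/cos(y), y)


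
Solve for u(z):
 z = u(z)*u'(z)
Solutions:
 u(z) = -sqrt(C1 + z^2)
 u(z) = sqrt(C1 + z^2)


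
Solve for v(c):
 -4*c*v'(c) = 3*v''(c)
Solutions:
 v(c) = C1 + C2*erf(sqrt(6)*c/3)


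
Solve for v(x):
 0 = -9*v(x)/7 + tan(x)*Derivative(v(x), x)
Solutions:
 v(x) = C1*sin(x)^(9/7)


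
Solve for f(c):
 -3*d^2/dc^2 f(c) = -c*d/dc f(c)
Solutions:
 f(c) = C1 + C2*erfi(sqrt(6)*c/6)


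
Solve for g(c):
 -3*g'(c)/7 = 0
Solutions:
 g(c) = C1


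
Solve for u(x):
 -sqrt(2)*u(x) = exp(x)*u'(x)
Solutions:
 u(x) = C1*exp(sqrt(2)*exp(-x))


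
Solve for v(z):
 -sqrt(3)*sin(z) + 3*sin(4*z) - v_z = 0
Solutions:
 v(z) = C1 + sqrt(3)*cos(z) - 3*cos(4*z)/4


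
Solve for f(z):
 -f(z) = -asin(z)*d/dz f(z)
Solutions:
 f(z) = C1*exp(Integral(1/asin(z), z))


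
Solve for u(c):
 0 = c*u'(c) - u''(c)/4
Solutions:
 u(c) = C1 + C2*erfi(sqrt(2)*c)


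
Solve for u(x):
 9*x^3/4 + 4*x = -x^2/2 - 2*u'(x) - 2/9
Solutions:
 u(x) = C1 - 9*x^4/32 - x^3/12 - x^2 - x/9


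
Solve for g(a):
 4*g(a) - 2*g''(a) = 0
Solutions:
 g(a) = C1*exp(-sqrt(2)*a) + C2*exp(sqrt(2)*a)


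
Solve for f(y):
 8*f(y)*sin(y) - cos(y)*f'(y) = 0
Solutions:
 f(y) = C1/cos(y)^8


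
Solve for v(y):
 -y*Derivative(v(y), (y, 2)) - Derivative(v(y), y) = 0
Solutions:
 v(y) = C1 + C2*log(y)


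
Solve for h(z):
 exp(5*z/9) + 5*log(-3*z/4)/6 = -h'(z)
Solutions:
 h(z) = C1 - 5*z*log(-z)/6 + 5*z*(-log(3) + 1 + 2*log(2))/6 - 9*exp(5*z/9)/5


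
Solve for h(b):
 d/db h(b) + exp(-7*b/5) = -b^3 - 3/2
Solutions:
 h(b) = C1 - b^4/4 - 3*b/2 + 5*exp(-7*b/5)/7


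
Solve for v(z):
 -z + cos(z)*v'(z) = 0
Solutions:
 v(z) = C1 + Integral(z/cos(z), z)


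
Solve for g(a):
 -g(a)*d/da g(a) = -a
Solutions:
 g(a) = -sqrt(C1 + a^2)
 g(a) = sqrt(C1 + a^2)


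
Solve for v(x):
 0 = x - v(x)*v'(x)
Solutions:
 v(x) = -sqrt(C1 + x^2)
 v(x) = sqrt(C1 + x^2)


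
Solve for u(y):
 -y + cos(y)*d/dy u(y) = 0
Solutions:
 u(y) = C1 + Integral(y/cos(y), y)


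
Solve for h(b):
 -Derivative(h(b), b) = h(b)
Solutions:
 h(b) = C1*exp(-b)


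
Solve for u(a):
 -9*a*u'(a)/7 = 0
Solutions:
 u(a) = C1


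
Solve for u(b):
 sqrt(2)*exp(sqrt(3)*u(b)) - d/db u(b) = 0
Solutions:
 u(b) = sqrt(3)*(2*log(-1/(C1 + sqrt(2)*b)) - log(3))/6


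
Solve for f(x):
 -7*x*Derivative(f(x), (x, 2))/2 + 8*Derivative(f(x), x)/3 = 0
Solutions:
 f(x) = C1 + C2*x^(37/21)


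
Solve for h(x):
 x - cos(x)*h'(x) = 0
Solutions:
 h(x) = C1 + Integral(x/cos(x), x)


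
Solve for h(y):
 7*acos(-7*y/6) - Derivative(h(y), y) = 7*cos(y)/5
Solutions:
 h(y) = C1 + 7*y*acos(-7*y/6) + sqrt(36 - 49*y^2) - 7*sin(y)/5


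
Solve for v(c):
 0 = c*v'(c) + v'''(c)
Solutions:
 v(c) = C1 + Integral(C2*airyai(-c) + C3*airybi(-c), c)


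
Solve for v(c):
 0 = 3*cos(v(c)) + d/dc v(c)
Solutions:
 v(c) = pi - asin((C1 + exp(6*c))/(C1 - exp(6*c)))
 v(c) = asin((C1 + exp(6*c))/(C1 - exp(6*c)))


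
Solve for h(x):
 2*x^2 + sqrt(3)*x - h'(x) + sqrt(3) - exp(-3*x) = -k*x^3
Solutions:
 h(x) = C1 + k*x^4/4 + 2*x^3/3 + sqrt(3)*x^2/2 + sqrt(3)*x + exp(-3*x)/3


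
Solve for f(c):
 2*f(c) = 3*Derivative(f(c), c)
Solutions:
 f(c) = C1*exp(2*c/3)


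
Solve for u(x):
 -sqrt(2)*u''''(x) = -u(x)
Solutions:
 u(x) = C1*exp(-2^(7/8)*x/2) + C2*exp(2^(7/8)*x/2) + C3*sin(2^(7/8)*x/2) + C4*cos(2^(7/8)*x/2)


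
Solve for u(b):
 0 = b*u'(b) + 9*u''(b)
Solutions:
 u(b) = C1 + C2*erf(sqrt(2)*b/6)


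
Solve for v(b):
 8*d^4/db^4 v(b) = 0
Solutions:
 v(b) = C1 + C2*b + C3*b^2 + C4*b^3


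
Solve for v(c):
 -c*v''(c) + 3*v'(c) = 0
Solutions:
 v(c) = C1 + C2*c^4


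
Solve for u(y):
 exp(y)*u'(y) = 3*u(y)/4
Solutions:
 u(y) = C1*exp(-3*exp(-y)/4)


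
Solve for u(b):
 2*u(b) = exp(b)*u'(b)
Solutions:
 u(b) = C1*exp(-2*exp(-b))


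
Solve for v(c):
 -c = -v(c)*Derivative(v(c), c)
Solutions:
 v(c) = -sqrt(C1 + c^2)
 v(c) = sqrt(C1 + c^2)


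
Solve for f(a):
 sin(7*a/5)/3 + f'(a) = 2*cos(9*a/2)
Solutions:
 f(a) = C1 + 4*sin(9*a/2)/9 + 5*cos(7*a/5)/21


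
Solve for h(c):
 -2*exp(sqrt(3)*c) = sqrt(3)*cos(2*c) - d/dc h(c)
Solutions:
 h(c) = C1 + 2*sqrt(3)*exp(sqrt(3)*c)/3 + sqrt(3)*sin(2*c)/2


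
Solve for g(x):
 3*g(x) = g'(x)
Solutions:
 g(x) = C1*exp(3*x)


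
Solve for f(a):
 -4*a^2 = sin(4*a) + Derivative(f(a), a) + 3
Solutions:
 f(a) = C1 - 4*a^3/3 - 3*a + cos(4*a)/4


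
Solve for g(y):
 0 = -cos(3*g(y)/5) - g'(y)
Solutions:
 y - 5*log(sin(3*g(y)/5) - 1)/6 + 5*log(sin(3*g(y)/5) + 1)/6 = C1


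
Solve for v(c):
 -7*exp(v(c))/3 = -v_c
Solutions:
 v(c) = log(-1/(C1 + 7*c)) + log(3)


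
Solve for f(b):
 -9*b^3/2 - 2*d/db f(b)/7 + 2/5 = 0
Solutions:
 f(b) = C1 - 63*b^4/16 + 7*b/5


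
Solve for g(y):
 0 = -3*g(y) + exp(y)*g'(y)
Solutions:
 g(y) = C1*exp(-3*exp(-y))


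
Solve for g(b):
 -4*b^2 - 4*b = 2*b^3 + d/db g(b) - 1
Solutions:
 g(b) = C1 - b^4/2 - 4*b^3/3 - 2*b^2 + b


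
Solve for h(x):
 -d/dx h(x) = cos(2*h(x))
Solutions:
 h(x) = -asin((C1 + exp(4*x))/(C1 - exp(4*x)))/2 + pi/2
 h(x) = asin((C1 + exp(4*x))/(C1 - exp(4*x)))/2


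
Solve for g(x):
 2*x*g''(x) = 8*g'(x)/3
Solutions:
 g(x) = C1 + C2*x^(7/3)


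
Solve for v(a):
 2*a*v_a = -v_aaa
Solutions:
 v(a) = C1 + Integral(C2*airyai(-2^(1/3)*a) + C3*airybi(-2^(1/3)*a), a)


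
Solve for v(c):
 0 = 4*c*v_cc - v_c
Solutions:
 v(c) = C1 + C2*c^(5/4)


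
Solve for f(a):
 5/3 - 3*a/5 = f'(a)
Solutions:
 f(a) = C1 - 3*a^2/10 + 5*a/3


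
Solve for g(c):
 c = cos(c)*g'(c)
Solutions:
 g(c) = C1 + Integral(c/cos(c), c)


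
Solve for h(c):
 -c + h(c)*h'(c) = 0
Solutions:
 h(c) = -sqrt(C1 + c^2)
 h(c) = sqrt(C1 + c^2)


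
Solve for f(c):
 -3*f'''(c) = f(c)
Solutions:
 f(c) = C3*exp(-3^(2/3)*c/3) + (C1*sin(3^(1/6)*c/2) + C2*cos(3^(1/6)*c/2))*exp(3^(2/3)*c/6)


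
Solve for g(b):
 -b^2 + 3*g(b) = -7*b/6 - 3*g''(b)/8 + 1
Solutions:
 g(b) = C1*sin(2*sqrt(2)*b) + C2*cos(2*sqrt(2)*b) + b^2/3 - 7*b/18 + 1/4


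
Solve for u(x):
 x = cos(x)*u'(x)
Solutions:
 u(x) = C1 + Integral(x/cos(x), x)


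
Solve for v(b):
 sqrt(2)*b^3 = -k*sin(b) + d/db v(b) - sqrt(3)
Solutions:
 v(b) = C1 + sqrt(2)*b^4/4 + sqrt(3)*b - k*cos(b)


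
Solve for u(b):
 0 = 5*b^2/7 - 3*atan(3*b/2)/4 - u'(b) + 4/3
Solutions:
 u(b) = C1 + 5*b^3/21 - 3*b*atan(3*b/2)/4 + 4*b/3 + log(9*b^2 + 4)/4


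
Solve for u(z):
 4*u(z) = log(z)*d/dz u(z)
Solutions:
 u(z) = C1*exp(4*li(z))


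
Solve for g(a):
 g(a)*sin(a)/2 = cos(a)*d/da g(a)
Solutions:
 g(a) = C1/sqrt(cos(a))


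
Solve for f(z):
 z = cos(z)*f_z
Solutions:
 f(z) = C1 + Integral(z/cos(z), z)


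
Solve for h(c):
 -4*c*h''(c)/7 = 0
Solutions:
 h(c) = C1 + C2*c


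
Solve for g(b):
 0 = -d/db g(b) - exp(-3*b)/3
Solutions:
 g(b) = C1 + exp(-3*b)/9


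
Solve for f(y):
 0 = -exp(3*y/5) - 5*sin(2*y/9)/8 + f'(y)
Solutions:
 f(y) = C1 + 5*exp(3*y/5)/3 - 45*cos(2*y/9)/16


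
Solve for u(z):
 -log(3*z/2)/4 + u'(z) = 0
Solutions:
 u(z) = C1 + z*log(z)/4 - z/4 - z*log(2)/4 + z*log(3)/4


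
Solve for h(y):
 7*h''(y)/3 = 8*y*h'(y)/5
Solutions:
 h(y) = C1 + C2*erfi(2*sqrt(105)*y/35)


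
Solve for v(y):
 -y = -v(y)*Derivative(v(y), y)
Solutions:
 v(y) = -sqrt(C1 + y^2)
 v(y) = sqrt(C1 + y^2)


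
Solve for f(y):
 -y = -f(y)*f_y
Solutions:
 f(y) = -sqrt(C1 + y^2)
 f(y) = sqrt(C1 + y^2)


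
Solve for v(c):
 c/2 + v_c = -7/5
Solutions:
 v(c) = C1 - c^2/4 - 7*c/5


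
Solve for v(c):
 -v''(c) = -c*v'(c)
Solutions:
 v(c) = C1 + C2*erfi(sqrt(2)*c/2)


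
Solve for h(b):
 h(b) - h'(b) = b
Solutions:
 h(b) = C1*exp(b) + b + 1


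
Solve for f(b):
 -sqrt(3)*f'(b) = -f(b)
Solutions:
 f(b) = C1*exp(sqrt(3)*b/3)


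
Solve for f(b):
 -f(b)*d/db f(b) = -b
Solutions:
 f(b) = -sqrt(C1 + b^2)
 f(b) = sqrt(C1 + b^2)


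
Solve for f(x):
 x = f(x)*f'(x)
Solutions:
 f(x) = -sqrt(C1 + x^2)
 f(x) = sqrt(C1 + x^2)


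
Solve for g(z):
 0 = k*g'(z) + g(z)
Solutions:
 g(z) = C1*exp(-z/k)


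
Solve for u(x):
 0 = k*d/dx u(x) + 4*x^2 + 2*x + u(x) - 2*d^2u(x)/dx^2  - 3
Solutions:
 u(x) = C1*exp(x*(k - sqrt(k^2 + 8))/4) + C2*exp(x*(k + sqrt(k^2 + 8))/4) - 8*k^2 + 8*k*x + 2*k - 4*x^2 - 2*x - 13


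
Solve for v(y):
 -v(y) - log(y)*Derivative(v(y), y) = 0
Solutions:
 v(y) = C1*exp(-li(y))


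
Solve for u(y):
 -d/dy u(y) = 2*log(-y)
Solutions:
 u(y) = C1 - 2*y*log(-y) + 2*y


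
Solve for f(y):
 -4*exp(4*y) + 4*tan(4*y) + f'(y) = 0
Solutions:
 f(y) = C1 + exp(4*y) + log(cos(4*y))


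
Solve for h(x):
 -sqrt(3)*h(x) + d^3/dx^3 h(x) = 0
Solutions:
 h(x) = C3*exp(3^(1/6)*x) + (C1*sin(3^(2/3)*x/2) + C2*cos(3^(2/3)*x/2))*exp(-3^(1/6)*x/2)


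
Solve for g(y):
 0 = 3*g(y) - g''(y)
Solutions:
 g(y) = C1*exp(-sqrt(3)*y) + C2*exp(sqrt(3)*y)


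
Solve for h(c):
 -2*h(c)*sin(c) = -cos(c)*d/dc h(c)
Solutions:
 h(c) = C1/cos(c)^2


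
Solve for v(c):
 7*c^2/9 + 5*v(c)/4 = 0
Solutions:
 v(c) = -28*c^2/45


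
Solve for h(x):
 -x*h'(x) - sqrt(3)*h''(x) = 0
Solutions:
 h(x) = C1 + C2*erf(sqrt(2)*3^(3/4)*x/6)


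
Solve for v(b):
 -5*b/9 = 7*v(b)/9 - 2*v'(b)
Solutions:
 v(b) = C1*exp(7*b/18) - 5*b/7 - 90/49


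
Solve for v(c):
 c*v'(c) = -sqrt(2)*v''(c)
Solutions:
 v(c) = C1 + C2*erf(2^(1/4)*c/2)


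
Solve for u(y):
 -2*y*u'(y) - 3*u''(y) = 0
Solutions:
 u(y) = C1 + C2*erf(sqrt(3)*y/3)


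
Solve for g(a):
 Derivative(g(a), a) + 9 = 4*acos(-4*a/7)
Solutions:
 g(a) = C1 + 4*a*acos(-4*a/7) - 9*a + sqrt(49 - 16*a^2)


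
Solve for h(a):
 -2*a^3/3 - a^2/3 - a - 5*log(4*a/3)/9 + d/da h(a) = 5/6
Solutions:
 h(a) = C1 + a^4/6 + a^3/9 + a^2/2 + 5*a*log(a)/9 - 5*a*log(3)/9 + 5*a/18 + 10*a*log(2)/9


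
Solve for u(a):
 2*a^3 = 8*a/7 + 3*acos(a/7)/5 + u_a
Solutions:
 u(a) = C1 + a^4/2 - 4*a^2/7 - 3*a*acos(a/7)/5 + 3*sqrt(49 - a^2)/5


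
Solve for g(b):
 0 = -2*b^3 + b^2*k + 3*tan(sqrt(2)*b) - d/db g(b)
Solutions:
 g(b) = C1 - b^4/2 + b^3*k/3 - 3*sqrt(2)*log(cos(sqrt(2)*b))/2


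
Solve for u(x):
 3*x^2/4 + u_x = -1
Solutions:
 u(x) = C1 - x^3/4 - x


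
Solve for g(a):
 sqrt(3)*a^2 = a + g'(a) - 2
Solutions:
 g(a) = C1 + sqrt(3)*a^3/3 - a^2/2 + 2*a


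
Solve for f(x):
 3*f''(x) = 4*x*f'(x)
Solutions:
 f(x) = C1 + C2*erfi(sqrt(6)*x/3)


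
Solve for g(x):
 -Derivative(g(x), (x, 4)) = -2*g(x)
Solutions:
 g(x) = C1*exp(-2^(1/4)*x) + C2*exp(2^(1/4)*x) + C3*sin(2^(1/4)*x) + C4*cos(2^(1/4)*x)


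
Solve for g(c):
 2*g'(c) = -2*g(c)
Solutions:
 g(c) = C1*exp(-c)


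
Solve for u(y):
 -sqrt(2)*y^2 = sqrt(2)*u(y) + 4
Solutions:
 u(y) = -y^2 - 2*sqrt(2)


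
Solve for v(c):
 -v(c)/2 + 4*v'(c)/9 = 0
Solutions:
 v(c) = C1*exp(9*c/8)


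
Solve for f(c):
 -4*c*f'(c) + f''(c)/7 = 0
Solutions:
 f(c) = C1 + C2*erfi(sqrt(14)*c)


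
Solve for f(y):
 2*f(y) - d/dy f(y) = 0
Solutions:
 f(y) = C1*exp(2*y)


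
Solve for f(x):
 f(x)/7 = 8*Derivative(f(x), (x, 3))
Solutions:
 f(x) = C3*exp(7^(2/3)*x/14) + (C1*sin(sqrt(3)*7^(2/3)*x/28) + C2*cos(sqrt(3)*7^(2/3)*x/28))*exp(-7^(2/3)*x/28)


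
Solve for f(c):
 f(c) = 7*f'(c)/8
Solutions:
 f(c) = C1*exp(8*c/7)


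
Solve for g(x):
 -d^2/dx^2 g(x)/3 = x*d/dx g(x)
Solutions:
 g(x) = C1 + C2*erf(sqrt(6)*x/2)


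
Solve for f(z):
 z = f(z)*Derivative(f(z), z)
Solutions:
 f(z) = -sqrt(C1 + z^2)
 f(z) = sqrt(C1 + z^2)


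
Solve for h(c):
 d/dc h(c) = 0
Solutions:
 h(c) = C1


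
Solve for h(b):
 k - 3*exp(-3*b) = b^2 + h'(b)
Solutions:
 h(b) = C1 - b^3/3 + b*k + exp(-3*b)


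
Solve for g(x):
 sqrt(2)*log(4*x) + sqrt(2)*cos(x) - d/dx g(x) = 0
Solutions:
 g(x) = C1 + sqrt(2)*x*(log(x) - 1) + 2*sqrt(2)*x*log(2) + sqrt(2)*sin(x)


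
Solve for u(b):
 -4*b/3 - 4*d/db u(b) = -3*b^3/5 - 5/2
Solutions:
 u(b) = C1 + 3*b^4/80 - b^2/6 + 5*b/8


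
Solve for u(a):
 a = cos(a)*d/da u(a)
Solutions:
 u(a) = C1 + Integral(a/cos(a), a)


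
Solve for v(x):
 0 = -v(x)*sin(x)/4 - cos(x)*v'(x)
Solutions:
 v(x) = C1*cos(x)^(1/4)


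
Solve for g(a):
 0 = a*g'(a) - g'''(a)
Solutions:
 g(a) = C1 + Integral(C2*airyai(a) + C3*airybi(a), a)


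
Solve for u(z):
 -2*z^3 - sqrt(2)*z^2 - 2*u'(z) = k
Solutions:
 u(z) = C1 - k*z/2 - z^4/4 - sqrt(2)*z^3/6


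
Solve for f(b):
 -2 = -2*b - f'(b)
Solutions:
 f(b) = C1 - b^2 + 2*b


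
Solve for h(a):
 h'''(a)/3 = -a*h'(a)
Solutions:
 h(a) = C1 + Integral(C2*airyai(-3^(1/3)*a) + C3*airybi(-3^(1/3)*a), a)


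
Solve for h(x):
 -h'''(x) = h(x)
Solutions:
 h(x) = C3*exp(-x) + (C1*sin(sqrt(3)*x/2) + C2*cos(sqrt(3)*x/2))*exp(x/2)


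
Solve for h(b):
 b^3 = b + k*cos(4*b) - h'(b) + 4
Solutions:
 h(b) = C1 - b^4/4 + b^2/2 + 4*b + k*sin(4*b)/4


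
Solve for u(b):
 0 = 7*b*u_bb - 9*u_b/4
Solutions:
 u(b) = C1 + C2*b^(37/28)


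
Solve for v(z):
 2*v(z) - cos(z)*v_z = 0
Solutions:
 v(z) = C1*(sin(z) + 1)/(sin(z) - 1)


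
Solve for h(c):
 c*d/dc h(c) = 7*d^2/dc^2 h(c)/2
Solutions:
 h(c) = C1 + C2*erfi(sqrt(7)*c/7)


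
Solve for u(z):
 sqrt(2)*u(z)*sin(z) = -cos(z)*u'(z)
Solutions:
 u(z) = C1*cos(z)^(sqrt(2))


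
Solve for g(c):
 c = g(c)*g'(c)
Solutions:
 g(c) = -sqrt(C1 + c^2)
 g(c) = sqrt(C1 + c^2)


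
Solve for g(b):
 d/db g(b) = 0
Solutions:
 g(b) = C1


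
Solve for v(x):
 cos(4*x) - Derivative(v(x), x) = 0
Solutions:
 v(x) = C1 + sin(4*x)/4


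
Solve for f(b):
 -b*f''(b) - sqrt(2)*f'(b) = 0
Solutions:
 f(b) = C1 + C2*b^(1 - sqrt(2))


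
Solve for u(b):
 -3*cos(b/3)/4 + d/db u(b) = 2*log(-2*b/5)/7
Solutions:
 u(b) = C1 + 2*b*log(-b)/7 - 2*b*log(5)/7 - 2*b/7 + 2*b*log(2)/7 + 9*sin(b/3)/4


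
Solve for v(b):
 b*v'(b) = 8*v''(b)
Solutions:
 v(b) = C1 + C2*erfi(b/4)


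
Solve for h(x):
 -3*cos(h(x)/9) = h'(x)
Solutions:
 3*x - 9*log(sin(h(x)/9) - 1)/2 + 9*log(sin(h(x)/9) + 1)/2 = C1


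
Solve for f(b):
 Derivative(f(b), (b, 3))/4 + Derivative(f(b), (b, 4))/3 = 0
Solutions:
 f(b) = C1 + C2*b + C3*b^2 + C4*exp(-3*b/4)


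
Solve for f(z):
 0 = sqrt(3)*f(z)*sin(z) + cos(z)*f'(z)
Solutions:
 f(z) = C1*cos(z)^(sqrt(3))


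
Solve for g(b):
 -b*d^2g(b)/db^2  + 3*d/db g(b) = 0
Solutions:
 g(b) = C1 + C2*b^4


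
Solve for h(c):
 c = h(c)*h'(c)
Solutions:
 h(c) = -sqrt(C1 + c^2)
 h(c) = sqrt(C1 + c^2)


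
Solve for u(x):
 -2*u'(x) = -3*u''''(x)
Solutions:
 u(x) = C1 + C4*exp(2^(1/3)*3^(2/3)*x/3) + (C2*sin(2^(1/3)*3^(1/6)*x/2) + C3*cos(2^(1/3)*3^(1/6)*x/2))*exp(-2^(1/3)*3^(2/3)*x/6)


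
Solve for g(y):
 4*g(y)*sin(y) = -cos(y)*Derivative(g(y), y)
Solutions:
 g(y) = C1*cos(y)^4


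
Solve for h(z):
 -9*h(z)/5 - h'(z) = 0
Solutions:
 h(z) = C1*exp(-9*z/5)


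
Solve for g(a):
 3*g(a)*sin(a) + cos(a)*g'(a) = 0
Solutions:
 g(a) = C1*cos(a)^3


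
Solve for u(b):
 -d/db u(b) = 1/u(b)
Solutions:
 u(b) = -sqrt(C1 - 2*b)
 u(b) = sqrt(C1 - 2*b)


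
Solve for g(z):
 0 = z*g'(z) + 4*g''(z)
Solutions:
 g(z) = C1 + C2*erf(sqrt(2)*z/4)


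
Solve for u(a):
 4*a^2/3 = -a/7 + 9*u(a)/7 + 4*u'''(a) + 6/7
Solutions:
 u(a) = C3*exp(-3^(2/3)*98^(1/3)*a/14) + 28*a^2/27 + a/9 + (C1*sin(3*3^(1/6)*98^(1/3)*a/28) + C2*cos(3*3^(1/6)*98^(1/3)*a/28))*exp(3^(2/3)*98^(1/3)*a/28) - 2/3


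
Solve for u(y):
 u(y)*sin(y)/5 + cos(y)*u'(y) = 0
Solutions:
 u(y) = C1*cos(y)^(1/5)


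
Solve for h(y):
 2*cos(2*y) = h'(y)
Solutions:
 h(y) = C1 + sin(2*y)


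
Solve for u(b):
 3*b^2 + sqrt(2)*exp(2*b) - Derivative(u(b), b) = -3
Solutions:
 u(b) = C1 + b^3 + 3*b + sqrt(2)*exp(2*b)/2


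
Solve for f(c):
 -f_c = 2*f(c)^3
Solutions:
 f(c) = -sqrt(2)*sqrt(-1/(C1 - 2*c))/2
 f(c) = sqrt(2)*sqrt(-1/(C1 - 2*c))/2


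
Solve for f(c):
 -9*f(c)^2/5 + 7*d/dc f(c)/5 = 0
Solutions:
 f(c) = -7/(C1 + 9*c)


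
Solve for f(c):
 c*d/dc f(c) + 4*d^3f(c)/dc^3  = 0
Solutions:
 f(c) = C1 + Integral(C2*airyai(-2^(1/3)*c/2) + C3*airybi(-2^(1/3)*c/2), c)


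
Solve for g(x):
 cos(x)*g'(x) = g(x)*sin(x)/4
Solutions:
 g(x) = C1/cos(x)^(1/4)


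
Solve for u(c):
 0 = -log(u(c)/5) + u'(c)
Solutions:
 Integral(1/(-log(_y) + log(5)), (_y, u(c))) = C1 - c


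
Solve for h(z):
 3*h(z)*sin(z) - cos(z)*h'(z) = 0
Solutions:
 h(z) = C1/cos(z)^3


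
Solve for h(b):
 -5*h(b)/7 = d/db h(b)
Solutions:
 h(b) = C1*exp(-5*b/7)


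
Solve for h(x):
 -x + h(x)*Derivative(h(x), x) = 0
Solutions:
 h(x) = -sqrt(C1 + x^2)
 h(x) = sqrt(C1 + x^2)


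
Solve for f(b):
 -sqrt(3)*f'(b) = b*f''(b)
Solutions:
 f(b) = C1 + C2*b^(1 - sqrt(3))


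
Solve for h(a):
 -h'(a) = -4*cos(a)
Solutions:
 h(a) = C1 + 4*sin(a)


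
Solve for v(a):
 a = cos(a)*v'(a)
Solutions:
 v(a) = C1 + Integral(a/cos(a), a)


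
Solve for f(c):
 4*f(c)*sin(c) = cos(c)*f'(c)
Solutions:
 f(c) = C1/cos(c)^4


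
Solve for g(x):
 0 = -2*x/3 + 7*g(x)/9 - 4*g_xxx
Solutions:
 g(x) = C3*exp(42^(1/3)*x/6) + 6*x/7 + (C1*sin(14^(1/3)*3^(5/6)*x/12) + C2*cos(14^(1/3)*3^(5/6)*x/12))*exp(-42^(1/3)*x/12)


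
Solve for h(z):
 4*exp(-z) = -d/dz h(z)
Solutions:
 h(z) = C1 + 4*exp(-z)


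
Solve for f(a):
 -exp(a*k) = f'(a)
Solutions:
 f(a) = C1 - exp(a*k)/k


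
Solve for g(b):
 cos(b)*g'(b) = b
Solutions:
 g(b) = C1 + Integral(b/cos(b), b)


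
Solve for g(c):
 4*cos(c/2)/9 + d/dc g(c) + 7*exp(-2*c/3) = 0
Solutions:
 g(c) = C1 - 8*sin(c/2)/9 + 21*exp(-2*c/3)/2


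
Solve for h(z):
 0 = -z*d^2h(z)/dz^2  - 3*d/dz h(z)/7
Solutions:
 h(z) = C1 + C2*z^(4/7)


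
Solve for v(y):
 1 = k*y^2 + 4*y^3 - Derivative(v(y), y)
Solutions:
 v(y) = C1 + k*y^3/3 + y^4 - y


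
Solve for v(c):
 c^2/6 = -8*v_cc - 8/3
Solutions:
 v(c) = C1 + C2*c - c^4/576 - c^2/6


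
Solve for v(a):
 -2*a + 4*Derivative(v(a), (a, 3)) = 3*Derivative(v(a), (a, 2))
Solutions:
 v(a) = C1 + C2*a + C3*exp(3*a/4) - a^3/9 - 4*a^2/9


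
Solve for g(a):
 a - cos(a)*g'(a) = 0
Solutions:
 g(a) = C1 + Integral(a/cos(a), a)


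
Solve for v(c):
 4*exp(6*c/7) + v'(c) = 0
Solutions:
 v(c) = C1 - 14*exp(6*c/7)/3


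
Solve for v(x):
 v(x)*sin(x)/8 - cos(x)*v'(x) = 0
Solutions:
 v(x) = C1/cos(x)^(1/8)


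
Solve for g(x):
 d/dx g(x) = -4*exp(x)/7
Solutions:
 g(x) = C1 - 4*exp(x)/7


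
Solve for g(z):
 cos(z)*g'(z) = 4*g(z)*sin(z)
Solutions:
 g(z) = C1/cos(z)^4


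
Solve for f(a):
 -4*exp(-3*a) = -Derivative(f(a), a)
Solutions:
 f(a) = C1 - 4*exp(-3*a)/3


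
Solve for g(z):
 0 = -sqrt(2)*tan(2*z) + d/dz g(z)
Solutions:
 g(z) = C1 - sqrt(2)*log(cos(2*z))/2


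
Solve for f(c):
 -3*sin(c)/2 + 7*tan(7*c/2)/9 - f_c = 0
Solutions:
 f(c) = C1 - 2*log(cos(7*c/2))/9 + 3*cos(c)/2


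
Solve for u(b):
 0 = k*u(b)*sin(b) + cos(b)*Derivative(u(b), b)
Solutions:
 u(b) = C1*exp(k*log(cos(b)))


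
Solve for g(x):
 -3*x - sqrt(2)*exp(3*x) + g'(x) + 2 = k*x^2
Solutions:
 g(x) = C1 + k*x^3/3 + 3*x^2/2 - 2*x + sqrt(2)*exp(3*x)/3


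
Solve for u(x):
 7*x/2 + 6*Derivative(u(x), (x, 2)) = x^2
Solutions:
 u(x) = C1 + C2*x + x^4/72 - 7*x^3/72


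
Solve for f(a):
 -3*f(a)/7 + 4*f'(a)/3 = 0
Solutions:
 f(a) = C1*exp(9*a/28)


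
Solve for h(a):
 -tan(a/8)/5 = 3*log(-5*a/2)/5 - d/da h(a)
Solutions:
 h(a) = C1 + 3*a*log(-a)/5 - 3*a/5 - 3*a*log(2)/5 + 3*a*log(5)/5 - 8*log(cos(a/8))/5


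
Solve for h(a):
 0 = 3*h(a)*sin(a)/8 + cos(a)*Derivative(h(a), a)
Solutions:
 h(a) = C1*cos(a)^(3/8)


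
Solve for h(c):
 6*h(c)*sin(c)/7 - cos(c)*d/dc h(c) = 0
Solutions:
 h(c) = C1/cos(c)^(6/7)


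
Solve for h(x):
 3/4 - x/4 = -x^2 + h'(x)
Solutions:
 h(x) = C1 + x^3/3 - x^2/8 + 3*x/4


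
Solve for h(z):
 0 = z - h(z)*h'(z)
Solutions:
 h(z) = -sqrt(C1 + z^2)
 h(z) = sqrt(C1 + z^2)


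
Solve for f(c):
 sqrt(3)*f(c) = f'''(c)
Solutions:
 f(c) = C3*exp(3^(1/6)*c) + (C1*sin(3^(2/3)*c/2) + C2*cos(3^(2/3)*c/2))*exp(-3^(1/6)*c/2)


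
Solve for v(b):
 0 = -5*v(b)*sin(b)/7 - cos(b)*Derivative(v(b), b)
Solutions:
 v(b) = C1*cos(b)^(5/7)


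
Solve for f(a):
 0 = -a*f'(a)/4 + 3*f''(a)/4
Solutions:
 f(a) = C1 + C2*erfi(sqrt(6)*a/6)


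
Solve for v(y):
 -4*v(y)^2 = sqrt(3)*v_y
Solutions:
 v(y) = 3/(C1 + 4*sqrt(3)*y)


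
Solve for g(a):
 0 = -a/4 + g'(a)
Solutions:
 g(a) = C1 + a^2/8


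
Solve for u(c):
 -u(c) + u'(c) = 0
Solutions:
 u(c) = C1*exp(c)


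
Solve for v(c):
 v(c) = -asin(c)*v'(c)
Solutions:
 v(c) = C1*exp(-Integral(1/asin(c), c))


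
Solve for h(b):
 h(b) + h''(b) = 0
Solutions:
 h(b) = C1*sin(b) + C2*cos(b)


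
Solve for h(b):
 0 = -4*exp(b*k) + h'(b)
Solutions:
 h(b) = C1 + 4*exp(b*k)/k


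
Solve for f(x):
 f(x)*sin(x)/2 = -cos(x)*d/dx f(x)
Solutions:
 f(x) = C1*sqrt(cos(x))


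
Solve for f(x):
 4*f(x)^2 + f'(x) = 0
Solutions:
 f(x) = 1/(C1 + 4*x)


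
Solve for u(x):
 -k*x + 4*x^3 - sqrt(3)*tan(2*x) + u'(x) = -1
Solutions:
 u(x) = C1 + k*x^2/2 - x^4 - x - sqrt(3)*log(cos(2*x))/2


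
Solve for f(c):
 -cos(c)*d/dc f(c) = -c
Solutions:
 f(c) = C1 + Integral(c/cos(c), c)


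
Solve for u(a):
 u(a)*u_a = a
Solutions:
 u(a) = -sqrt(C1 + a^2)
 u(a) = sqrt(C1 + a^2)


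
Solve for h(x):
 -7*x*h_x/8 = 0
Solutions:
 h(x) = C1


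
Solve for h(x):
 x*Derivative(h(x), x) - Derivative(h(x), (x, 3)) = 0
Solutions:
 h(x) = C1 + Integral(C2*airyai(x) + C3*airybi(x), x)


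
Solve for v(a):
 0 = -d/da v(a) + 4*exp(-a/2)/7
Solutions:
 v(a) = C1 - 8*exp(-a/2)/7


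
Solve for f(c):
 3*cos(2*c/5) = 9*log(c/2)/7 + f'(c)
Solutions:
 f(c) = C1 - 9*c*log(c)/7 + 9*c*log(2)/7 + 9*c/7 + 15*sin(2*c/5)/2


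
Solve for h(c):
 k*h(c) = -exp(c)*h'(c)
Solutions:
 h(c) = C1*exp(k*exp(-c))


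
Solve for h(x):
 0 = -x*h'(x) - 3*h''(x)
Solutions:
 h(x) = C1 + C2*erf(sqrt(6)*x/6)


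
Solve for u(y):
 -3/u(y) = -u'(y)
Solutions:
 u(y) = -sqrt(C1 + 6*y)
 u(y) = sqrt(C1 + 6*y)


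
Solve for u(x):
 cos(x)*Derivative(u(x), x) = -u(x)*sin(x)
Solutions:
 u(x) = C1*cos(x)


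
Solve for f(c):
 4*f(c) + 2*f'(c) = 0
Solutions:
 f(c) = C1*exp(-2*c)


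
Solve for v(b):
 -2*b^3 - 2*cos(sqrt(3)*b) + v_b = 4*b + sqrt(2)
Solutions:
 v(b) = C1 + b^4/2 + 2*b^2 + sqrt(2)*b + 2*sqrt(3)*sin(sqrt(3)*b)/3


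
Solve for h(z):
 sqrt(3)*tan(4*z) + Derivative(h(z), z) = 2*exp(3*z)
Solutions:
 h(z) = C1 + 2*exp(3*z)/3 + sqrt(3)*log(cos(4*z))/4


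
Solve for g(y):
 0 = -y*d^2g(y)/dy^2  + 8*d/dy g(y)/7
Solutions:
 g(y) = C1 + C2*y^(15/7)


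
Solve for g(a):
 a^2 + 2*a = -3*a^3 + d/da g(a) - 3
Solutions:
 g(a) = C1 + 3*a^4/4 + a^3/3 + a^2 + 3*a


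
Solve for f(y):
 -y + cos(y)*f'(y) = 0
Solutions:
 f(y) = C1 + Integral(y/cos(y), y)


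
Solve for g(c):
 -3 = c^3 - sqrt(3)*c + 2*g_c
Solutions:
 g(c) = C1 - c^4/8 + sqrt(3)*c^2/4 - 3*c/2


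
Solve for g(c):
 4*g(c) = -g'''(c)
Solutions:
 g(c) = C3*exp(-2^(2/3)*c) + (C1*sin(2^(2/3)*sqrt(3)*c/2) + C2*cos(2^(2/3)*sqrt(3)*c/2))*exp(2^(2/3)*c/2)


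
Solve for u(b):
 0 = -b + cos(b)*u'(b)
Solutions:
 u(b) = C1 + Integral(b/cos(b), b)


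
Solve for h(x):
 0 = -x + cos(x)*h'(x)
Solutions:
 h(x) = C1 + Integral(x/cos(x), x)


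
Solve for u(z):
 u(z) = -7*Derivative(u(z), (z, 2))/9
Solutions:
 u(z) = C1*sin(3*sqrt(7)*z/7) + C2*cos(3*sqrt(7)*z/7)


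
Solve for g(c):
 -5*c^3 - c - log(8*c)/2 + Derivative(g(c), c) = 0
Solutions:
 g(c) = C1 + 5*c^4/4 + c^2/2 + c*log(c)/2 - c/2 + 3*c*log(2)/2


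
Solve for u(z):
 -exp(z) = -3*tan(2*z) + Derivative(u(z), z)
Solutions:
 u(z) = C1 - exp(z) - 3*log(cos(2*z))/2


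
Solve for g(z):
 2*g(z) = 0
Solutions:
 g(z) = 0


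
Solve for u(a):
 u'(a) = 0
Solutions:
 u(a) = C1


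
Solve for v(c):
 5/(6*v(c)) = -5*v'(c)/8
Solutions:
 v(c) = -sqrt(C1 - 24*c)/3
 v(c) = sqrt(C1 - 24*c)/3


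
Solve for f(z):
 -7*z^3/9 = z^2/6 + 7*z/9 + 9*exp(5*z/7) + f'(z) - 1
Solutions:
 f(z) = C1 - 7*z^4/36 - z^3/18 - 7*z^2/18 + z - 63*exp(5*z/7)/5


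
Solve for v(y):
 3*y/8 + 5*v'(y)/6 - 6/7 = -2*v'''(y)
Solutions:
 v(y) = C1 + C2*sin(sqrt(15)*y/6) + C3*cos(sqrt(15)*y/6) - 9*y^2/40 + 36*y/35


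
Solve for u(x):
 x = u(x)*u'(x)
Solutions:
 u(x) = -sqrt(C1 + x^2)
 u(x) = sqrt(C1 + x^2)


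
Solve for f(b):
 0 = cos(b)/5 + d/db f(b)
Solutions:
 f(b) = C1 - sin(b)/5


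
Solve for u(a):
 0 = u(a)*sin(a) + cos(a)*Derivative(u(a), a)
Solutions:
 u(a) = C1*cos(a)


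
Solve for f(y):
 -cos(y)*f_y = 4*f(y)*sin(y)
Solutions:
 f(y) = C1*cos(y)^4


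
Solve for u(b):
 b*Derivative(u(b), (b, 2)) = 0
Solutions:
 u(b) = C1 + C2*b


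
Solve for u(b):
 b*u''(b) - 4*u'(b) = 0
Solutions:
 u(b) = C1 + C2*b^5


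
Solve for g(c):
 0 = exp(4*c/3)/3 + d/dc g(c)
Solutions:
 g(c) = C1 - exp(4*c/3)/4


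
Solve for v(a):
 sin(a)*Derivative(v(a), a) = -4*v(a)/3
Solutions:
 v(a) = C1*(cos(a) + 1)^(2/3)/(cos(a) - 1)^(2/3)


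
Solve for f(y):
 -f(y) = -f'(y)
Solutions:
 f(y) = C1*exp(y)


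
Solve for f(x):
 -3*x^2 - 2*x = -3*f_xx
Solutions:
 f(x) = C1 + C2*x + x^4/12 + x^3/9


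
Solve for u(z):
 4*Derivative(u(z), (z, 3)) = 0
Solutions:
 u(z) = C1 + C2*z + C3*z^2


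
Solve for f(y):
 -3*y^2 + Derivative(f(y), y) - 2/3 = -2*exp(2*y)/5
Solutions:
 f(y) = C1 + y^3 + 2*y/3 - exp(2*y)/5


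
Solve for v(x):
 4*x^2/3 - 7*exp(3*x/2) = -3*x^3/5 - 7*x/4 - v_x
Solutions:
 v(x) = C1 - 3*x^4/20 - 4*x^3/9 - 7*x^2/8 + 14*exp(3*x/2)/3


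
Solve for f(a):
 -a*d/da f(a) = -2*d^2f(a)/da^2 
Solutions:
 f(a) = C1 + C2*erfi(a/2)


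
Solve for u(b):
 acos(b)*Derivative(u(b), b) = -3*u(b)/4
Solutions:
 u(b) = C1*exp(-3*Integral(1/acos(b), b)/4)


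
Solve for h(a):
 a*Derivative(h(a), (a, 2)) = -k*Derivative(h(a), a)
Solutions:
 h(a) = C1 + a^(1 - re(k))*(C2*sin(log(a)*Abs(im(k))) + C3*cos(log(a)*im(k)))


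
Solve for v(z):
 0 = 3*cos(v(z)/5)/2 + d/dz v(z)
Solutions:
 3*z/2 - 5*log(sin(v(z)/5) - 1)/2 + 5*log(sin(v(z)/5) + 1)/2 = C1


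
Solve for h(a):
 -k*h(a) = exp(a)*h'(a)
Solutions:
 h(a) = C1*exp(k*exp(-a))


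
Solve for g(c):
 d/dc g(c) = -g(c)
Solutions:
 g(c) = C1*exp(-c)


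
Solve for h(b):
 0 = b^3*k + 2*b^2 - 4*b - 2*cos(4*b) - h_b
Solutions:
 h(b) = C1 + b^4*k/4 + 2*b^3/3 - 2*b^2 - sin(4*b)/2


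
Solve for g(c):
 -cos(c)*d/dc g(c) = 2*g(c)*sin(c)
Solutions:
 g(c) = C1*cos(c)^2


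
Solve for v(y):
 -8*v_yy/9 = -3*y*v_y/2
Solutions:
 v(y) = C1 + C2*erfi(3*sqrt(6)*y/8)


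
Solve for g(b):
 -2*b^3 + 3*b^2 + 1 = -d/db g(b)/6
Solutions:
 g(b) = C1 + 3*b^4 - 6*b^3 - 6*b


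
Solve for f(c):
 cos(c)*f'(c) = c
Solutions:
 f(c) = C1 + Integral(c/cos(c), c)


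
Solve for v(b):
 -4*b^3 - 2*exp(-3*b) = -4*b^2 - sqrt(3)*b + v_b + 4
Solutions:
 v(b) = C1 - b^4 + 4*b^3/3 + sqrt(3)*b^2/2 - 4*b + 2*exp(-3*b)/3


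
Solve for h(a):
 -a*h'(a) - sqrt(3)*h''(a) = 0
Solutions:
 h(a) = C1 + C2*erf(sqrt(2)*3^(3/4)*a/6)


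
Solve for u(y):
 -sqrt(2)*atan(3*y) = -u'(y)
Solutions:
 u(y) = C1 + sqrt(2)*(y*atan(3*y) - log(9*y^2 + 1)/6)


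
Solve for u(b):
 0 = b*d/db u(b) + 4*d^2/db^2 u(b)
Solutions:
 u(b) = C1 + C2*erf(sqrt(2)*b/4)


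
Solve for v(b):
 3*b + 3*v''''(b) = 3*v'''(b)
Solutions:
 v(b) = C1 + C2*b + C3*b^2 + C4*exp(b) + b^4/24 + b^3/6


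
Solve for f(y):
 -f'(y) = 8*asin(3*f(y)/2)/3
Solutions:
 Integral(1/asin(3*_y/2), (_y, f(y))) = C1 - 8*y/3


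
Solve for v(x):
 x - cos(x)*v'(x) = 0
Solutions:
 v(x) = C1 + Integral(x/cos(x), x)


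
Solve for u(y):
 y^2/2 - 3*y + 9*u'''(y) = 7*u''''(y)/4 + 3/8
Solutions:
 u(y) = C1 + C2*y + C3*y^2 + C4*exp(36*y/7) - y^5/1080 + 101*y^4/7776 + 1193*y^3/69984


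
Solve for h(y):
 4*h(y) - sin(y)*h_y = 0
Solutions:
 h(y) = C1*(cos(y)^2 - 2*cos(y) + 1)/(cos(y)^2 + 2*cos(y) + 1)


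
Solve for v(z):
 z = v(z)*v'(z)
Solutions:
 v(z) = -sqrt(C1 + z^2)
 v(z) = sqrt(C1 + z^2)


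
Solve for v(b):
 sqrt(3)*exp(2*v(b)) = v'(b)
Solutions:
 v(b) = log(-sqrt(-1/(C1 + sqrt(3)*b))) - log(2)/2
 v(b) = log(-1/(C1 + sqrt(3)*b))/2 - log(2)/2


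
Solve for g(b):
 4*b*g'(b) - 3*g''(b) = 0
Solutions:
 g(b) = C1 + C2*erfi(sqrt(6)*b/3)


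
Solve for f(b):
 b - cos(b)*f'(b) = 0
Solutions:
 f(b) = C1 + Integral(b/cos(b), b)


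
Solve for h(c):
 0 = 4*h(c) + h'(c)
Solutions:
 h(c) = C1*exp(-4*c)


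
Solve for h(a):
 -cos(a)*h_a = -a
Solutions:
 h(a) = C1 + Integral(a/cos(a), a)


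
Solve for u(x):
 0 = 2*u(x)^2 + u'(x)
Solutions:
 u(x) = 1/(C1 + 2*x)


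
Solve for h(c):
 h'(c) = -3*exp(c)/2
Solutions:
 h(c) = C1 - 3*exp(c)/2


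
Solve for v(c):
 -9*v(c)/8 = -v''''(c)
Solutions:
 v(c) = C1*exp(-2^(1/4)*sqrt(3)*c/2) + C2*exp(2^(1/4)*sqrt(3)*c/2) + C3*sin(2^(1/4)*sqrt(3)*c/2) + C4*cos(2^(1/4)*sqrt(3)*c/2)


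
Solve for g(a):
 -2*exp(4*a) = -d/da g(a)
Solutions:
 g(a) = C1 + exp(4*a)/2


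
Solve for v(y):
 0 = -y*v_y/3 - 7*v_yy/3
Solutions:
 v(y) = C1 + C2*erf(sqrt(14)*y/14)


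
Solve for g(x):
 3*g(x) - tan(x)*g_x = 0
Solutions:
 g(x) = C1*sin(x)^3


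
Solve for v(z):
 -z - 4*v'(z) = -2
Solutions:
 v(z) = C1 - z^2/8 + z/2


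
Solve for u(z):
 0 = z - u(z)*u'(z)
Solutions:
 u(z) = -sqrt(C1 + z^2)
 u(z) = sqrt(C1 + z^2)


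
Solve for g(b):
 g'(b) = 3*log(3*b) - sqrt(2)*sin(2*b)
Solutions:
 g(b) = C1 + 3*b*log(b) - 3*b + 3*b*log(3) + sqrt(2)*cos(2*b)/2


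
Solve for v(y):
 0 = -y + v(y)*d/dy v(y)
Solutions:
 v(y) = -sqrt(C1 + y^2)
 v(y) = sqrt(C1 + y^2)


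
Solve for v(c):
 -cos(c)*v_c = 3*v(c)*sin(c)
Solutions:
 v(c) = C1*cos(c)^3


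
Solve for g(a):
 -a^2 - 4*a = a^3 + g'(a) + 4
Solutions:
 g(a) = C1 - a^4/4 - a^3/3 - 2*a^2 - 4*a


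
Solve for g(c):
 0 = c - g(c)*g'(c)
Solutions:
 g(c) = -sqrt(C1 + c^2)
 g(c) = sqrt(C1 + c^2)


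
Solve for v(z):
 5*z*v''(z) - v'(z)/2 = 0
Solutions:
 v(z) = C1 + C2*z^(11/10)


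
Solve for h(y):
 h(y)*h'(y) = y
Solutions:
 h(y) = -sqrt(C1 + y^2)
 h(y) = sqrt(C1 + y^2)


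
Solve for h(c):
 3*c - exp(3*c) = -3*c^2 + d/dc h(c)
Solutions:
 h(c) = C1 + c^3 + 3*c^2/2 - exp(3*c)/3


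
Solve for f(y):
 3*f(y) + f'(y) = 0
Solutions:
 f(y) = C1*exp(-3*y)


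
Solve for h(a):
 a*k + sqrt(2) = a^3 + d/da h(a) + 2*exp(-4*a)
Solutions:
 h(a) = C1 - a^4/4 + a^2*k/2 + sqrt(2)*a + exp(-4*a)/2


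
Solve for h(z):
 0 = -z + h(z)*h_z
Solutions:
 h(z) = -sqrt(C1 + z^2)
 h(z) = sqrt(C1 + z^2)


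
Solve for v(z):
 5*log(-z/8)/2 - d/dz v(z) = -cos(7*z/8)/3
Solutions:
 v(z) = C1 + 5*z*log(-z)/2 - 15*z*log(2)/2 - 5*z/2 + 8*sin(7*z/8)/21


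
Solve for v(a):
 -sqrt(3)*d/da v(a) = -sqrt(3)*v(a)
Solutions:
 v(a) = C1*exp(a)


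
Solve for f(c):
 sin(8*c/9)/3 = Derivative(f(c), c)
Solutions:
 f(c) = C1 - 3*cos(8*c/9)/8


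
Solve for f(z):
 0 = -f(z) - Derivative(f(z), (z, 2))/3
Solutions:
 f(z) = C1*sin(sqrt(3)*z) + C2*cos(sqrt(3)*z)


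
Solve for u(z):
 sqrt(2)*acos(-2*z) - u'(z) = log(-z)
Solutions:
 u(z) = C1 - z*log(-z) + z + sqrt(2)*(z*acos(-2*z) + sqrt(1 - 4*z^2)/2)


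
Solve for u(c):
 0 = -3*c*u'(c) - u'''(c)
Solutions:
 u(c) = C1 + Integral(C2*airyai(-3^(1/3)*c) + C3*airybi(-3^(1/3)*c), c)


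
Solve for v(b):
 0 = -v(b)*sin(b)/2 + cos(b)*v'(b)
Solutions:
 v(b) = C1/sqrt(cos(b))


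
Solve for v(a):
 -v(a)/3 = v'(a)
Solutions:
 v(a) = C1*exp(-a/3)


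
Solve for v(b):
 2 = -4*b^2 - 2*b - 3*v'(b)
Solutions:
 v(b) = C1 - 4*b^3/9 - b^2/3 - 2*b/3


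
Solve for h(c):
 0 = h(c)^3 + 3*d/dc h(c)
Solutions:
 h(c) = -sqrt(6)*sqrt(-1/(C1 - c))/2
 h(c) = sqrt(6)*sqrt(-1/(C1 - c))/2


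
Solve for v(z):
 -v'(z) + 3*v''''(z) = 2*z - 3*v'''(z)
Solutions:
 v(z) = C1 + C2*exp(-z*(2*2^(1/3)/(3*sqrt(5) + 7)^(1/3) + 2^(2/3)*(3*sqrt(5) + 7)^(1/3) + 4)/12)*sin(2^(1/3)*sqrt(3)*z*(-2^(1/3)*(3*sqrt(5) + 7)^(1/3) + 2/(3*sqrt(5) + 7)^(1/3))/12) + C3*exp(-z*(2*2^(1/3)/(3*sqrt(5) + 7)^(1/3) + 2^(2/3)*(3*sqrt(5) + 7)^(1/3) + 4)/12)*cos(2^(1/3)*sqrt(3)*z*(-2^(1/3)*(3*sqrt(5) + 7)^(1/3) + 2/(3*sqrt(5) + 7)^(1/3))/12) + C4*exp(z*(-2 + 2*2^(1/3)/(3*sqrt(5) + 7)^(1/3) + 2^(2/3)*(3*sqrt(5) + 7)^(1/3))/6) - z^2


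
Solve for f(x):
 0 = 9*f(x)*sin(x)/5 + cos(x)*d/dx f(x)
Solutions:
 f(x) = C1*cos(x)^(9/5)


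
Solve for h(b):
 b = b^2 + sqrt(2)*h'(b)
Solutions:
 h(b) = C1 - sqrt(2)*b^3/6 + sqrt(2)*b^2/4
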